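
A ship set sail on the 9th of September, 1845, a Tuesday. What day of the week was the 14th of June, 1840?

Count forward from the earlier date (June 14, 1840) to the later (September 9, 1845):
June 14, 1840 → June 14, 1841: 365 days.
June 14, 1841 → June 14, 1842: 365 days.
June 14, 1842 → June 14, 1843: 365 days.
June 14, 1843 → June 14, 1844: 366 days (1844 is a leap year).
June 14, 1844 → June 14, 1845: 365 days.
June 1845: 30 − 14 = 16 days remain.
Then July (31), August (31): 31 + 31 = 62 days.
September 1–9, 1845: 9 days.
Residual: 87 days.
Total: 1913 days.
1913 mod 7 = 2, so 2 days before Tuesday is Sunday.

Sunday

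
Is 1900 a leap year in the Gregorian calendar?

1900 is not a leap year (divisible by 100 but not 400).

No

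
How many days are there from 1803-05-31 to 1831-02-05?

Day-of-year of May 31, 1803: 151.
Day-of-year of February 5, 1831: 36.
1803 has 365 days, so 365 − 151 = 214 days remain in 1803.
Full years 1804–1830: 20 common + 7 leap = 20×365 + 7×366 = 9862 days.
Total: 214 + 9862 + 36 = 10112 days.

10112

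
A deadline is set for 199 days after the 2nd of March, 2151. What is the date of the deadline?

the 17th of September, 2151

Count 199 days after March 2, 2151:
March 2151: 31 − 2 = 29 days remain.
Then April (30), May (31), June (30), July (31), August (31): 30 + 31 + 30 + 31 + 31 = 153 days.
September 1–17, 2151: 17 days.
Total: 29 + 153 + 17 = 199 days.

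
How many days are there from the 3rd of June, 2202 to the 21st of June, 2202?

18

Within June 2202: 21 − 3 = 18 days.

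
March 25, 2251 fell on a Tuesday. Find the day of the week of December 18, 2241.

Saturday

Count forward from the earlier date (December 18, 2241) to the later (March 25, 2251):
Day-of-year of December 18, 2241: 352.
Day-of-year of March 25, 2251: 84.
2241 has 365 days, so 365 − 352 = 13 days remain in 2241.
Full years 2242–2250: 7 common + 2 leap = 7×365 + 2×366 = 3287 days.
Total: 13 + 3287 + 84 = 3384 days.
3384 mod 7 = 3, so 3 days before Tuesday is Saturday.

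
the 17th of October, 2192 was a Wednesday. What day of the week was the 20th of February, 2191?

Count forward from the earlier date (February 20, 2191) to the later (October 17, 2192):
February 2191: 28 − 20 = 8 days remain (2191 is not a leap year, so February has 28 days).
Then 19 full months totalling 580 days.
October 1–17, 2192: 17 days.
Total: 8 + 580 + 17 = 605 days.
605 mod 7 = 3, so 3 days before Wednesday is Sunday.

Sunday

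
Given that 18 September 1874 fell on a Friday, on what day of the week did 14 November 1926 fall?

Sunday

Day-of-year of September 18, 1874: 261.
Day-of-year of November 14, 1926: 318.
1874 has 365 days, so 365 − 261 = 104 days remain in 1874.
Full years 1875–1925: 39 common + 12 leap = 39×365 + 12×366 = 18627 days.
Total: 104 + 18627 + 318 = 19049 days.
19049 mod 7 = 2, so 2 days after Friday is Sunday.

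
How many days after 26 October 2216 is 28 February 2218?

490

Day-of-year of October 26, 2216: 300.
Day-of-year of February 28, 2218: 59.
2216 has 366 days, so 366 − 300 = 66 days remain in 2216.
Full years: 2217: 365. Sum = 365.
Total: 66 + 365 + 59 = 490 days.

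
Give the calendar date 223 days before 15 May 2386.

4 October 2385

Count 223 days before May 15, 2386:
October 2385: 31 − 4 = 27 days remain.
Then November (30), December (31), January (31), February 2386 (28), March (31), April (30): 30 + 31 + 31 + 28 + 31 + 30 = 181 days.
May 1–15, 2386: 15 days.
Total: 27 + 181 + 15 = 223 days.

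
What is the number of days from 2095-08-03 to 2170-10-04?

27455

Day-of-year of August 3, 2095: 215.
Day-of-year of October 4, 2170: 277.
2095 has 365 days, so 365 − 215 = 150 days remain in 2095.
Full years 2096–2169: 56 common + 18 leap = 56×365 + 18×366 = 27028 days.
Total: 150 + 27028 + 277 = 27455 days.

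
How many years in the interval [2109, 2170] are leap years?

Years divisible by 4: 2112, 2116, …, 2168 — 15 in all.
No century exceptions apply. Count: 15.

15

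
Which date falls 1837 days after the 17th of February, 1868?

the 27th of February, 1873

Count 1837 days after February 17, 1868:
February 17, 1868 → February 17, 1869: 366 days (1868 is a leap year).
February 17, 1869 → February 17, 1870: 365 days.
February 17, 1870 → February 17, 1871: 365 days.
February 17, 1871 → February 17, 1872: 365 days.
February 17, 1872 → February 17, 1873: 366 days (1872 is a leap year).
Within February 1873: 27 − 17 = 10 days.
Total: 1837 days.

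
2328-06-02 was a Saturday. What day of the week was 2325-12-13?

Count forward from the earlier date (December 13, 2325) to the later (June 2, 2328):
Day-of-year of December 13, 2325: 347.
Day-of-year of June 2, 2328: 154.
2325 has 365 days, so 365 − 347 = 18 days remain in 2325.
Full years: 2326: 365; 2327: 365. Sum = 730.
Total: 18 + 730 + 154 = 902 days.
902 mod 7 = 6, so 6 days before Saturday is Sunday.

Sunday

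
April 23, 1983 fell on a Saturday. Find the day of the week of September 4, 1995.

Monday

Day-of-year of April 23, 1983: 113.
Day-of-year of September 4, 1995: 247.
1983 has 365 days, so 365 − 113 = 252 days remain in 1983.
Full years 1984–1994: 8 common + 3 leap = 8×365 + 3×366 = 4018 days.
Total: 252 + 4018 + 247 = 4517 days.
4517 mod 7 = 2, so 2 days after Saturday is Monday.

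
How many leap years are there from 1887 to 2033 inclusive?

Years divisible by 4: 1888, 1892, …, 2032 — 37 in all.
Of these, 1900 is divisible by 100 but not 400, so not leap.
2000 is divisible by 400, so still leap.
Leap years: 37 − 1 = 36.

36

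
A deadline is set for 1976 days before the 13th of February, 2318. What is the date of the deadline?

the 16th of September, 2312

Count 1976 days before February 13, 2318:
Day-of-year of September 16, 2312: 260.
Day-of-year of February 13, 2318: 44.
2312 has 366 days, so 366 − 260 = 106 days remain in 2312.
Full years: 2313: 365; 2314: 365; 2315: 365; 2316: 366; 2317: 365. Sum = 1826.
Total: 106 + 1826 + 44 = 1976 days.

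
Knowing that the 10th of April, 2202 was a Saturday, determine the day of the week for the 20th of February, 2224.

Friday

Day-of-year of April 10, 2202: 100.
Day-of-year of February 20, 2224: 51.
2202 has 365 days, so 365 − 100 = 265 days remain in 2202.
Full years 2203–2223: 16 common + 5 leap = 16×365 + 5×366 = 7670 days.
Total: 265 + 7670 + 51 = 7986 days.
7986 mod 7 = 6, so 6 days after Saturday is Friday.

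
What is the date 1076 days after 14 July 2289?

24 June 2292

Count 1076 days after July 14, 2289:
Day-of-year of July 14, 2289: 195.
Day-of-year of June 24, 2292: 176.
2289 has 365 days, so 365 − 195 = 170 days remain in 2289.
Full years: 2290: 365; 2291: 365. Sum = 730.
Total: 170 + 730 + 176 = 1076 days.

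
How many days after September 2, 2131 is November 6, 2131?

65

September 2131: 30 − 2 = 28 days remain.
Then October (31): 31 days.
November 1–6, 2131: 6 days.
Total: 28 + 31 + 6 = 65 days.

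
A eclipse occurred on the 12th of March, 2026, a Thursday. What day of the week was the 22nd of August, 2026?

Saturday

March 2026: 31 − 12 = 19 days remain.
Then April (30), May (31), June (30), July (31): 30 + 31 + 30 + 31 = 122 days.
August 1–22, 2026: 22 days.
Total: 19 + 122 + 22 = 163 days.
163 mod 7 = 2, so 2 days after Thursday is Saturday.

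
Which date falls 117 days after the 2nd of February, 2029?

the 30th of May, 2029

Count 117 days after February 2, 2029:
February 2029: 28 − 2 = 26 days remain (2029 is not a leap year, so February has 28 days).
Then March (31), April (30): 31 + 30 = 61 days.
May 1–30, 2029: 30 days.
Total: 26 + 61 + 30 = 117 days.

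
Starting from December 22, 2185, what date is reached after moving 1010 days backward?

March 18, 2183

Count 1010 days before December 22, 2185:
March 18, 2183 → March 18, 2184: 366 days (2184 is a leap year).
March 18, 2184 → March 18, 2185: 365 days.
March 2185: 31 − 18 = 13 days remain.
Then April (30), May (31), June (30), July (31), August (31), September (30), October (31), November (30): 30 + 31 + 30 + 31 + 31 + 30 + 31 + 30 = 244 days.
December 1–22, 2185: 22 days.
Residual: 279 days.
Total: 1010 days.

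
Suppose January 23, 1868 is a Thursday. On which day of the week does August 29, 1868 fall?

Saturday

January 1868: 31 − 23 = 8 days remain.
Then February 1868 (29), March (31), April (30), May (31), June (30), July (31): 29 + 31 + 30 + 31 + 30 + 31 = 182 days.
August 1–29, 1868: 29 days.
Total: 8 + 182 + 29 = 219 days.
219 mod 7 = 2, so 2 days after Thursday is Saturday.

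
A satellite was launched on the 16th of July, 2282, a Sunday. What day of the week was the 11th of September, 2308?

Friday

From July 16, 2282 to July 16, 2308: 26 years, of which 6 contain a Feb 29 — 20×365 + 6×366 = 9496 days.
(2300 is not a leap year (divisible by 100 but not 400).)
July 2308: 31 − 16 = 15 days remain.
Then August (31): 31 days.
September 1–11, 2308: 11 days.
Residual: 57 days.
Total: 9553 days.
9553 mod 7 = 5, so 5 days after Sunday is Friday.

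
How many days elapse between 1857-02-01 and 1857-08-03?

183

February 1857: 28 − 1 = 27 days remain (1857 is not a leap year, so February has 28 days).
Then March (31), April (30), May (31), June (30), July (31): 31 + 30 + 31 + 30 + 31 = 153 days.
August 1–3, 1857: 3 days.
Total: 27 + 153 + 3 = 183 days.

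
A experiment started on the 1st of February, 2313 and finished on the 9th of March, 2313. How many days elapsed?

36

February 2313: 28 − 1 = 27 days remain (2313 is not a leap year, so February has 28 days).
March 1–9, 2313: 9 days.
Total: 27 + 9 = 36 days.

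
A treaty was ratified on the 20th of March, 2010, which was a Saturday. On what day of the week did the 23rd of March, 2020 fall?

Monday

Day-of-year of March 20, 2010: 79.
Day-of-year of March 23, 2020: 83.
2010 has 365 days, so 365 − 79 = 286 days remain in 2010.
Full years 2011–2019: 7 common + 2 leap = 7×365 + 2×366 = 3287 days.
Total: 286 + 3287 + 83 = 3656 days.
3656 mod 7 = 2, so 2 days after Saturday is Monday.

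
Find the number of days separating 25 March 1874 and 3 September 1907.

From March 25, 1874 to March 25, 1907: 33 years, of which 7 contain a Feb 29 — 26×365 + 7×366 = 12052 days.
(1900 is not a leap year (divisible by 100 but not 400).)
March 1907: 31 − 25 = 6 days remain.
Then April (30), May (31), June (30), July (31), August (31): 30 + 31 + 30 + 31 + 31 = 153 days.
September 1–3, 1907: 3 days.
Residual: 162 days.
Total: 12214 days.

12214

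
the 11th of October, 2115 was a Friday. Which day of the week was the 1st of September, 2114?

Count forward from the earlier date (September 1, 2114) to the later (October 11, 2115):
September 2114: 30 − 1 = 29 days remain.
Then 12 full months totalling 365 days.
October 1–11, 2115: 11 days.
Total: 29 + 365 + 11 = 405 days.
405 mod 7 = 6, so 6 days before Friday is Saturday.

Saturday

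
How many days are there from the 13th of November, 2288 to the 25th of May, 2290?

558

November 2288: 30 − 13 = 17 days remain.
Then 17 full months totalling 516 days.
May 1–25, 2290: 25 days.
Total: 17 + 516 + 25 = 558 days.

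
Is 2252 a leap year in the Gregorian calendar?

Yes

2252 is a leap year.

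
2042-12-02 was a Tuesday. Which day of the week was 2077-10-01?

From December 2, 2042 to December 2, 2076: 34 years, of which 9 contain a Feb 29 — 25×365 + 9×366 = 12419 days.
December 2076: 31 − 2 = 29 days remain.
Then 9 full months totalling 273 days.
October 1, 2077: 1 day.
Residual: 303 days.
Total: 12722 days.
12722 mod 7 = 3, so 3 days after Tuesday is Friday.

Friday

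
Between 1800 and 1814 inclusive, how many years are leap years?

Years divisible by 4 in [1800, 1814]: 1800, 1804, 1808, 1812.
Of these, 1800 is divisible by 100 but not 400, so not leap.
Leap years: 4 − 1 = 3.

3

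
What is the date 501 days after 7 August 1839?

20 December 1840

Count 501 days after August 7, 1839:
Day-of-year of August 7, 1839: 219.
Day-of-year of December 20, 1840: 355.
1839 has 365 days, so 365 − 219 = 146 days remain in 1839.
Total: 146 + 355 = 501 days.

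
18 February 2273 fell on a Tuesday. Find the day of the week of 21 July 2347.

From February 18, 2273 to February 18, 2347: 74 years, of which 17 contain a Feb 29 — 57×365 + 17×366 = 27027 days.
(2300 is not a leap year (divisible by 100 but not 400).)
February 2347: 28 − 18 = 10 days remain (2347 is not a leap year, so February has 28 days).
Then March (31), April (30), May (31), June (30): 31 + 30 + 31 + 30 = 122 days.
July 1–21, 2347: 21 days.
Residual: 153 days.
Total: 27180 days.
27180 mod 7 = 6, so 6 days after Tuesday is Monday.

Monday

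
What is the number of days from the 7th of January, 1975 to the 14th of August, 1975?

January 1975: 31 − 7 = 24 days remain.
Then February 1975 (28), March (31), April (30), May (31), June (30), July (31): 28 + 31 + 30 + 31 + 30 + 31 = 181 days.
August 1–14, 1975: 14 days.
Total: 24 + 181 + 14 = 219 days.

219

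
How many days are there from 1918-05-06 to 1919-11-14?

May 6, 1918 → May 6, 1919: 365 days.
May 1919: 31 − 6 = 25 days remain.
Then June (30), July (31), August (31), September (30), October (31): 30 + 31 + 31 + 30 + 31 = 153 days.
November 1–14, 1919: 14 days.
Residual: 192 days.
Total: 557 days.

557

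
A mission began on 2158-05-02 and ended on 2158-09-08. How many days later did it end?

May 2158: 31 − 2 = 29 days remain.
Then June (30), July (31), August (31): 30 + 31 + 31 = 92 days.
September 1–8, 2158: 8 days.
Total: 29 + 92 + 8 = 129 days.

129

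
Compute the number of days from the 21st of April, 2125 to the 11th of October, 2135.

Day-of-year of April 21, 2125: 111.
Day-of-year of October 11, 2135: 284.
2125 has 365 days, so 365 − 111 = 254 days remain in 2125.
Full years 2126–2134: 7 common + 2 leap = 7×365 + 2×366 = 3287 days.
Total: 254 + 3287 + 284 = 3825 days.

3825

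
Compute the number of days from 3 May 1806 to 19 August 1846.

14718

Day-of-year of May 3, 1806: 123.
Day-of-year of August 19, 1846: 231.
1806 has 365 days, so 365 − 123 = 242 days remain in 1806.
Full years 1807–1845: 29 common + 10 leap = 29×365 + 10×366 = 14245 days.
Total: 242 + 14245 + 231 = 14718 days.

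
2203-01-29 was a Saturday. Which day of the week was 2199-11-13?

Count forward from the earlier date (November 13, 2199) to the later (January 29, 2203):
November 13, 2199 → November 13, 2200: 365 days (2200 is not a leap year (divisible by 100 but not 400)).
November 13, 2200 → November 13, 2201: 365 days.
November 13, 2201 → November 13, 2202: 365 days.
November 2202: 30 − 13 = 17 days remain.
Then December (31): 31 days.
January 1–29, 2203: 29 days.
Residual: 77 days.
Total: 1172 days.
1172 mod 7 = 3, so 3 days before Saturday is Wednesday.

Wednesday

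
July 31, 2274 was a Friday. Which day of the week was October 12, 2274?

July 2274: 31 − 31 = 0 days remain.
Then August (31), September (30): 31 + 30 = 61 days.
October 1–12, 2274: 12 days.
Total: 0 + 61 + 12 = 73 days.
73 mod 7 = 3, so 3 days after Friday is Monday.

Monday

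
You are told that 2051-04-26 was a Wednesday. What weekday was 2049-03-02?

Tuesday

Count forward from the earlier date (March 2, 2049) to the later (April 26, 2051):
Day-of-year of March 2, 2049: 61.
Day-of-year of April 26, 2051: 116.
2049 has 365 days, so 365 − 61 = 304 days remain in 2049.
Full years: 2050: 365. Sum = 365.
Total: 304 + 365 + 116 = 785 days.
785 mod 7 = 1, so 1 day before Wednesday is Tuesday.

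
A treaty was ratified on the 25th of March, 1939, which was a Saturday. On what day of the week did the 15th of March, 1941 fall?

March 1939: 31 − 25 = 6 days remain.
Then 23 full months totalling 700 days.
March 1–15, 1941: 15 days.
Total: 6 + 700 + 15 = 721 days.
721 is a multiple of 7, so the 15th of March, 1941 falls on the same weekday: Saturday.

Saturday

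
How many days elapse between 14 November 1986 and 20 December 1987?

Day-of-year of November 14, 1986: 318.
Day-of-year of December 20, 1987: 354.
1986 has 365 days, so 365 − 318 = 47 days remain in 1986.
Total: 47 + 354 = 401 days.

401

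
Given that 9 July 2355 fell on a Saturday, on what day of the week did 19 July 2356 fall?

July 9, 2355 → July 9, 2356: 366 days (2356 is a leap year).
Within July 2356: 19 − 9 = 10 days.
Total: 376 days.
376 mod 7 = 5, so 5 days after Saturday is Thursday.

Thursday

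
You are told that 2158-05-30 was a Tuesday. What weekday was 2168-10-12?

Wednesday

From May 30, 2158 to May 30, 2168: 10 years, of which 3 contain a Feb 29 — 7×365 + 3×366 = 3653 days.
May 2168: 31 − 30 = 1 day remains.
Then June (30), July (31), August (31), September (30): 30 + 31 + 31 + 30 = 122 days.
October 1–12, 2168: 12 days.
Residual: 135 days.
Total: 3788 days.
3788 mod 7 = 1, so 1 day after Tuesday is Wednesday.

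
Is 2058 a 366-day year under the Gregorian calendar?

No

2058 is not a leap year.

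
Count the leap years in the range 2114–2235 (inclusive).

Years divisible by 4: 2116, 2120, …, 2232 — 30 in all.
Of these, 2200 is divisible by 100 but not 400, so not leap.
Leap years: 30 − 1 = 29.

29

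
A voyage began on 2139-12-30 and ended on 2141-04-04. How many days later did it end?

December 2139: 31 − 30 = 1 day remains.
Then 15 full months totalling 456 days.
April 1–4, 2141: 4 days.
Total: 1 + 456 + 4 = 461 days.

461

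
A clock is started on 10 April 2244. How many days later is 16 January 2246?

646

April 10, 2244 → April 10, 2245: 365 days.
April 2245: 30 − 10 = 20 days remain.
Then May (31), June (30), July (31), August (31), September (30), October (31), November (30), December (31): 31 + 30 + 31 + 31 + 30 + 31 + 30 + 31 = 245 days.
January 1–16, 2246: 16 days.
Residual: 281 days.
Total: 646 days.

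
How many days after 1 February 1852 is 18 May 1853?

472

Day-of-year of February 1, 1852: 32.
Day-of-year of May 18, 1853: 138.
1852 has 366 days, so 366 − 32 = 334 days remain in 1852.
Total: 334 + 138 = 472 days.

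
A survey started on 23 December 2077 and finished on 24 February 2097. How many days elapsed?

Day-of-year of December 23, 2077: 357.
Day-of-year of February 24, 2097: 55.
2077 has 365 days, so 365 − 357 = 8 days remain in 2077.
Full years 2078–2096: 14 common + 5 leap = 14×365 + 5×366 = 6940 days.
Total: 8 + 6940 + 55 = 7003 days.

7003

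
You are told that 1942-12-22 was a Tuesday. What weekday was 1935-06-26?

Count forward from the earlier date (June 26, 1935) to the later (December 22, 1942):
Day-of-year of June 26, 1935: 177.
Day-of-year of December 22, 1942: 356.
1935 has 365 days, so 365 − 177 = 188 days remain in 1935.
Full years: 1936: 366; 1937: 365; 1938: 365; 1939: 365; 1940: 366; 1941: 365. Sum = 2192.
Total: 188 + 2192 + 356 = 2736 days.
2736 mod 7 = 6, so 6 days before Tuesday is Wednesday.

Wednesday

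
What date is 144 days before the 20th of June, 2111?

the 27th of January, 2111

Count 144 days before June 20, 2111:
January 2111: 31 − 27 = 4 days remain.
Then February 2111 (28), March (31), April (30), May (31): 28 + 31 + 30 + 31 = 120 days.
June 1–20, 2111: 20 days.
Total: 4 + 120 + 20 = 144 days.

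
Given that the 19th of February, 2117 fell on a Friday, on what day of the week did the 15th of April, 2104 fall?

Tuesday

Count forward from the earlier date (April 15, 2104) to the later (February 19, 2117):
From April 15, 2104 to April 15, 2116: 12 years, of which 3 contain a Feb 29 — 9×365 + 3×366 = 4383 days.
April 2116: 30 − 15 = 15 days remain.
Then 9 full months totalling 276 days.
February 1–19, 2117: 19 days (2117 is not a leap year).
Residual: 310 days.
Total: 4693 days.
4693 mod 7 = 3, so 3 days before Friday is Tuesday.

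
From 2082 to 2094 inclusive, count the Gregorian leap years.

Years divisible by 4 in [2082, 2094]: 2084, 2088, 2092.
No century exceptions apply. Count: 3.

3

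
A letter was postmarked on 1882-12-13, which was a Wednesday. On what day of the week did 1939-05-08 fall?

From December 13, 1882 to December 13, 1938: 56 years, of which 13 contain a Feb 29 — 43×365 + 13×366 = 20453 days.
(1900 is not a leap year (divisible by 100 but not 400).)
December 1938: 31 − 13 = 18 days remain.
Then January (31), February 1939 (28), March (31), April (30): 31 + 28 + 31 + 30 = 120 days.
May 1–8, 1939: 8 days.
Residual: 146 days.
Total: 20599 days.
20599 mod 7 = 5, so 5 days after Wednesday is Monday.

Monday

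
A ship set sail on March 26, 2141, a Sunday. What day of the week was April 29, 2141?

Saturday

March 2141: 31 − 26 = 5 days remain.
April 1–29, 2141: 29 days.
Total: 5 + 29 = 34 days.
34 mod 7 = 6, so 6 days after Sunday is Saturday.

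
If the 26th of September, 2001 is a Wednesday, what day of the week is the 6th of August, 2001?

Count forward from the earlier date (August 6, 2001) to the later (September 26, 2001):
August 2001: 31 − 6 = 25 days remain.
September 1–26, 2001: 26 days.
Total: 25 + 26 = 51 days.
51 mod 7 = 2, so 2 days before Wednesday is Monday.

Monday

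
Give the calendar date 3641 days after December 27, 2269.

December 16, 2279

Count 3641 days after December 27, 2269:
From December 27, 2269 to December 27, 2278: 9 years, of which 2 contain a Feb 29 — 7×365 + 2×366 = 3287 days.
December 2278: 31 − 27 = 4 days remain.
Then 11 full months totalling 334 days.
December 1–16, 2279: 16 days.
Residual: 354 days.
Total: 3641 days.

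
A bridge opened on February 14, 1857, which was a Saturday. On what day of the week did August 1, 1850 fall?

Count forward from the earlier date (August 1, 1850) to the later (February 14, 1857):
August 1, 1850 → August 1, 1851: 365 days.
August 1, 1851 → August 1, 1852: 366 days (1852 is a leap year).
August 1, 1852 → August 1, 1853: 365 days.
August 1, 1853 → August 1, 1854: 365 days.
August 1, 1854 → August 1, 1855: 365 days.
August 1, 1855 → August 1, 1856: 366 days (1856 is a leap year).
August 1856: 31 − 1 = 30 days remain.
Then September (30), October (31), November (30), December (31), January (31): 30 + 31 + 30 + 31 + 31 = 153 days.
February 1–14, 1857: 14 days (1857 is not a leap year).
Residual: 197 days.
Total: 2389 days.
2389 mod 7 = 2, so 2 days before Saturday is Thursday.

Thursday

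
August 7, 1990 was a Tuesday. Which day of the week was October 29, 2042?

From August 7, 1990 to August 7, 2042: 52 years, of which 13 contain a Feb 29 — 39×365 + 13×366 = 18993 days.
(2000 is a leap year (divisible by 400).)
August 2042: 31 − 7 = 24 days remain.
Then September (30): 30 days.
October 1–29, 2042: 29 days.
Residual: 83 days.
Total: 19076 days.
19076 mod 7 = 1, so 1 day after Tuesday is Wednesday.

Wednesday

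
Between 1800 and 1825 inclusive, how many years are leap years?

Years divisible by 4 in [1800, 1825]: 1800, 1804, 1808, 1812, 1816, 1820, 1824.
Of these, 1800 is divisible by 100 but not 400, so not leap.
Leap years: 7 − 1 = 6.

6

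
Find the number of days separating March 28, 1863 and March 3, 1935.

26272

From March 28, 1863 to March 28, 1934: 71 years, of which 17 contain a Feb 29 — 54×365 + 17×366 = 25932 days.
(1900 is not a leap year (divisible by 100 but not 400).)
March 1934: 31 − 28 = 3 days remain.
Then 11 full months totalling 334 days.
March 1–3, 1935: 3 days.
Residual: 340 days.
Total: 26272 days.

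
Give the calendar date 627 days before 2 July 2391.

13 October 2389

Count 627 days before July 2, 2391:
October 13, 2389 → October 13, 2390: 365 days.
October 2390: 31 − 13 = 18 days remain.
Then November (30), December (31), January (31), February 2391 (28), March (31), April (30), May (31), June (30): 30 + 31 + 31 + 28 + 31 + 30 + 31 + 30 = 242 days.
July 1–2, 2391: 2 days.
Residual: 262 days.
Total: 627 days.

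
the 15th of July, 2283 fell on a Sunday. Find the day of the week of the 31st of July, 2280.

Count forward from the earlier date (July 31, 2280) to the later (July 15, 2283):
July 31, 2280 → July 31, 2281: 365 days.
July 31, 2281 → July 31, 2282: 365 days.
July 2282: 31 − 31 = 0 days remain.
Then 11 full months totalling 334 days.
July 1–15, 2283: 15 days.
Residual: 349 days.
Total: 1079 days.
1079 mod 7 = 1, so 1 day before Sunday is Saturday.

Saturday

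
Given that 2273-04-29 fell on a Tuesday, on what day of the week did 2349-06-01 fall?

Wednesday

From April 29, 2273 to April 29, 2349: 76 years, of which 18 contain a Feb 29 — 58×365 + 18×366 = 27758 days.
(2300 is not a leap year (divisible by 100 but not 400).)
April 2349: 30 − 29 = 1 day remains.
Then May (31): 31 days.
June 1, 2349: 1 day.
Residual: 33 days.
Total: 27791 days.
27791 mod 7 = 1, so 1 day after Tuesday is Wednesday.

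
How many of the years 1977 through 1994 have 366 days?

4

Years divisible by 4 in [1977, 1994]: 1980, 1984, 1988, 1992.
No century exceptions apply. Count: 4.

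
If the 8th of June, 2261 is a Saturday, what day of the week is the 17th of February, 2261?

Count forward from the earlier date (February 17, 2261) to the later (June 8, 2261):
February 2261: 28 − 17 = 11 days remain (2261 is not a leap year, so February has 28 days).
Then March (31), April (30), May (31): 31 + 30 + 31 = 92 days.
June 1–8, 2261: 8 days.
Total: 11 + 92 + 8 = 111 days.
111 mod 7 = 6, so 6 days before Saturday is Sunday.

Sunday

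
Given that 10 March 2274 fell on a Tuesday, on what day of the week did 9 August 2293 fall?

Wednesday

Day-of-year of March 10, 2274: 69.
Day-of-year of August 9, 2293: 221.
2274 has 365 days, so 365 − 69 = 296 days remain in 2274.
Full years 2275–2292: 13 common + 5 leap = 13×365 + 5×366 = 6575 days.
Total: 296 + 6575 + 221 = 7092 days.
7092 mod 7 = 1, so 1 day after Tuesday is Wednesday.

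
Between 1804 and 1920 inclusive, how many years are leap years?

Years divisible by 4: 1804, 1808, …, 1920 — 30 in all.
Of these, 1900 is divisible by 100 but not 400, so not leap.
Leap years: 30 − 1 = 29.

29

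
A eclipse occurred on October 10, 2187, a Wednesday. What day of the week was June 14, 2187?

Count forward from the earlier date (June 14, 2187) to the later (October 10, 2187):
June 2187: 30 − 14 = 16 days remain.
Then July (31), August (31), September (30): 31 + 31 + 30 = 92 days.
October 1–10, 2187: 10 days.
Total: 16 + 92 + 10 = 118 days.
118 mod 7 = 6, so 6 days before Wednesday is Thursday.

Thursday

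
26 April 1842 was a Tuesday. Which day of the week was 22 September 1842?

April 1842: 30 − 26 = 4 days remain.
Then May (31), June (30), July (31), August (31): 31 + 30 + 31 + 31 = 123 days.
September 1–22, 1842: 22 days.
Total: 4 + 123 + 22 = 149 days.
149 mod 7 = 2, so 2 days after Tuesday is Thursday.

Thursday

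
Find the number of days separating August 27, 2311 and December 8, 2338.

9965

Day-of-year of August 27, 2311: 239.
Day-of-year of December 8, 2338: 342.
2311 has 365 days, so 365 − 239 = 126 days remain in 2311.
Full years 2312–2337: 19 common + 7 leap = 19×365 + 7×366 = 9497 days.
Total: 126 + 9497 + 342 = 9965 days.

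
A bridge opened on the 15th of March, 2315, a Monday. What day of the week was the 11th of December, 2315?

Saturday

March 2315: 31 − 15 = 16 days remain.
Then April (30), May (31), June (30), July (31), August (31), September (30), October (31), November (30): 30 + 31 + 30 + 31 + 31 + 30 + 31 + 30 = 244 days.
December 1–11, 2315: 11 days.
Total: 16 + 244 + 11 = 271 days.
271 mod 7 = 5, so 5 days after Monday is Saturday.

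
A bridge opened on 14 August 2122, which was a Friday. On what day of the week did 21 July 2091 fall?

Saturday

Count forward from the earlier date (July 21, 2091) to the later (August 14, 2122):
Day-of-year of July 21, 2091: 202.
Day-of-year of August 14, 2122: 226.
2091 has 365 days, so 365 − 202 = 163 days remain in 2091.
Full years 2092–2121: 23 common + 7 leap = 23×365 + 7×366 = 10957 days.
Total: 163 + 10957 + 226 = 11346 days.
11346 mod 7 = 6, so 6 days before Friday is Saturday.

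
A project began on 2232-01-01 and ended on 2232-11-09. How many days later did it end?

January 2232: 31 − 1 = 30 days remain.
Then 9 full months totalling 274 days.
November 1–9, 2232: 9 days.
Total: 30 + 274 + 9 = 313 days.

313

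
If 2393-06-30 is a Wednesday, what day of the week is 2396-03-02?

Saturday

June 30, 2393 → June 30, 2394: 365 days.
June 30, 2394 → June 30, 2395: 365 days.
June 2395: 30 − 30 = 0 days remain.
Then July (31), August (31), September (30), October (31), November (30), December (31), January (31), February 2396 (29): 31 + 31 + 30 + 31 + 30 + 31 + 31 + 29 = 244 days.
March 1–2, 2396: 2 days.
Residual: 246 days.
Total: 976 days.
976 mod 7 = 3, so 3 days after Wednesday is Saturday.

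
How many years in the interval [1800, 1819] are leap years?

4

Years divisible by 4 in [1800, 1819]: 1800, 1804, 1808, 1812, 1816.
Of these, 1800 is divisible by 100 but not 400, so not leap.
Leap years: 5 − 1 = 4.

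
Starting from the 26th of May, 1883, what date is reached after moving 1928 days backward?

the 13th of February, 1878

Count 1928 days before May 26, 1883:
February 13, 1878 → February 13, 1879: 365 days.
February 13, 1879 → February 13, 1880: 365 days.
February 13, 1880 → February 13, 1881: 366 days (1880 is a leap year).
February 13, 1881 → February 13, 1882: 365 days.
February 13, 1882 → February 13, 1883: 365 days.
February 1883: 28 − 13 = 15 days remain (1883 is not a leap year, so February has 28 days).
Then March (31), April (30): 31 + 30 = 61 days.
May 1–26, 1883: 26 days.
Residual: 102 days.
Total: 1928 days.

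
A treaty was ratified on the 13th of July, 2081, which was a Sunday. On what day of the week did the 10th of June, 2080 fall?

Count forward from the earlier date (June 10, 2080) to the later (July 13, 2081):
June 2080: 30 − 10 = 20 days remain.
Then 12 full months totalling 365 days.
July 1–13, 2081: 13 days.
Total: 20 + 365 + 13 = 398 days.
398 mod 7 = 6, so 6 days before Sunday is Monday.

Monday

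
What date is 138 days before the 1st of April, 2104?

the 15th of November, 2103

Count 138 days before April 1, 2104:
Day-of-year of November 15, 2103: 319.
Day-of-year of April 1, 2104: 92.
2103 has 365 days, so 365 − 319 = 46 days remain in 2103.
Total: 46 + 92 = 138 days.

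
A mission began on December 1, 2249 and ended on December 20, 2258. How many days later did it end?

Day-of-year of December 1, 2249: 335.
Day-of-year of December 20, 2258: 354.
2249 has 365 days, so 365 − 335 = 30 days remain in 2249.
Full years 2250–2257: 6 common + 2 leap = 6×365 + 2×366 = 2922 days.
Total: 30 + 2922 + 354 = 3306 days.

3306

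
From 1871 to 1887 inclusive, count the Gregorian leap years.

Years divisible by 4 in [1871, 1887]: 1872, 1876, 1880, 1884.
No century exceptions apply. Count: 4.

4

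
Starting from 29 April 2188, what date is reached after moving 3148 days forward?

11 December 2196

Count 3148 days after April 29, 2188:
Day-of-year of April 29, 2188: 120.
Day-of-year of December 11, 2196: 346.
2188 has 366 days, so 366 − 120 = 246 days remain in 2188.
Full years 2189–2195: 6 common + 1 leap = 6×365 + 1×366 = 2556 days.
Total: 246 + 2556 + 346 = 3148 days.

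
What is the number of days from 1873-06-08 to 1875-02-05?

607

Day-of-year of June 8, 1873: 159.
Day-of-year of February 5, 1875: 36.
1873 has 365 days, so 365 − 159 = 206 days remain in 1873.
Full years: 1874: 365. Sum = 365.
Total: 206 + 365 + 36 = 607 days.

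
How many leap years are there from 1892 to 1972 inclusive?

20

Years divisible by 4: 1892, 1896, …, 1972 — 21 in all.
Of these, 1900 is divisible by 100 but not 400, so not leap.
Leap years: 21 − 1 = 20.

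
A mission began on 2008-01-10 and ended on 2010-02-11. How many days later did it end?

January 10, 2008 → January 10, 2009: 366 days (2008 is a leap year).
January 10, 2009 → January 10, 2010: 365 days.
January 2010: 31 − 10 = 21 days remain.
February 1–11, 2010: 11 days (2010 is not a leap year).
Residual: 32 days.
Total: 763 days.

763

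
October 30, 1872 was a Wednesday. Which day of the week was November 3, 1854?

Count forward from the earlier date (November 3, 1854) to the later (October 30, 1872):
Day-of-year of November 3, 1854: 307.
Day-of-year of October 30, 1872: 304.
1854 has 365 days, so 365 − 307 = 58 days remain in 1854.
Full years 1855–1871: 13 common + 4 leap = 13×365 + 4×366 = 6209 days.
Total: 58 + 6209 + 304 = 6571 days.
6571 mod 7 = 5, so 5 days before Wednesday is Friday.

Friday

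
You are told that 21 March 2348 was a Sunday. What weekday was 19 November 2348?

March 2348: 31 − 21 = 10 days remain.
Then April (30), May (31), June (30), July (31), August (31), September (30), October (31): 30 + 31 + 30 + 31 + 31 + 30 + 31 = 214 days.
November 1–19, 2348: 19 days.
Total: 10 + 214 + 19 = 243 days.
243 mod 7 = 5, so 5 days after Sunday is Friday.

Friday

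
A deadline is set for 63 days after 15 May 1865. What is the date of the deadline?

17 July 1865

Count 63 days after May 15, 1865:
May 1865: 31 − 15 = 16 days remain.
Then June (30): 30 days.
July 1–17, 1865: 17 days.
Total: 16 + 30 + 17 = 63 days.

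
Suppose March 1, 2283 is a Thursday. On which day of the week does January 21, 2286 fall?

Thursday

March 1, 2283 → March 1, 2284: 366 days (2284 is a leap year).
March 1, 2284 → March 1, 2285: 365 days.
March 2285: 31 − 1 = 30 days remain.
Then 9 full months totalling 275 days.
January 1–21, 2286: 21 days.
Residual: 326 days.
Total: 1057 days.
1057 is a multiple of 7, so January 21, 2286 falls on the same weekday: Thursday.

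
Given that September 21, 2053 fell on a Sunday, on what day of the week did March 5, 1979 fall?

Count forward from the earlier date (March 5, 1979) to the later (September 21, 2053):
From March 5, 1979 to March 5, 2053: 74 years, of which 19 contain a Feb 29 — 55×365 + 19×366 = 27029 days.
(2000 is a leap year (divisible by 400).)
March 2053: 31 − 5 = 26 days remain.
Then April (30), May (31), June (30), July (31), August (31): 30 + 31 + 30 + 31 + 31 = 153 days.
September 1–21, 2053: 21 days.
Residual: 200 days.
Total: 27229 days.
27229 mod 7 = 6, so 6 days before Sunday is Monday.

Monday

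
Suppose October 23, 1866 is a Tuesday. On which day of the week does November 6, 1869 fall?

Day-of-year of October 23, 1866: 296.
Day-of-year of November 6, 1869: 310.
1866 has 365 days, so 365 − 296 = 69 days remain in 1866.
Full years: 1867: 365; 1868: 366. Sum = 731.
Total: 69 + 731 + 310 = 1110 days.
1110 mod 7 = 4, so 4 days after Tuesday is Saturday.

Saturday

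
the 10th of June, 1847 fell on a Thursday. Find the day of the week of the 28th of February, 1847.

Count forward from the earlier date (February 28, 1847) to the later (June 10, 1847):
February 1847: 28 − 28 = 0 days remain (1847 is not a leap year, so February has 28 days).
Then March (31), April (30), May (31): 31 + 30 + 31 = 92 days.
June 1–10, 1847: 10 days.
Total: 0 + 92 + 10 = 102 days.
102 mod 7 = 4, so 4 days before Thursday is Sunday.

Sunday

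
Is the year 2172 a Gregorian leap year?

Yes

2172 is a leap year.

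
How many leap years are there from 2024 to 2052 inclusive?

8

Years divisible by 4 in [2024, 2052]: 2024, 2028, 2032, 2036, 2040, 2044, 2048, 2052.
No century exceptions apply. Count: 8.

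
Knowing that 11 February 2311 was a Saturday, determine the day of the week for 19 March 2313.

February 11, 2311 → February 11, 2312: 365 days.
February 11, 2312 → February 11, 2313: 366 days (2312 is a leap year).
February 2313: 28 − 11 = 17 days remain (2313 is not a leap year, so February has 28 days).
March 1–19, 2313: 19 days.
Residual: 36 days.
Total: 767 days.
767 mod 7 = 4, so 4 days after Saturday is Wednesday.

Wednesday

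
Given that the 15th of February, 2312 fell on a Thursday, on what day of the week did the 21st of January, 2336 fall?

Tuesday

From February 15, 2312 to February 15, 2335: 23 years, of which 6 contain a Feb 29 — 17×365 + 6×366 = 8401 days.
February 2335: 28 − 15 = 13 days remain (2335 is not a leap year, so February has 28 days).
Then 10 full months totalling 306 days.
January 1–21, 2336: 21 days.
Residual: 340 days.
Total: 8741 days.
8741 mod 7 = 5, so 5 days after Thursday is Tuesday.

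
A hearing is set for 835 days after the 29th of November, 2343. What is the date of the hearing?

the 13th of March, 2346

Count 835 days after November 29, 2343:
Day-of-year of November 29, 2343: 333.
Day-of-year of March 13, 2346: 72.
2343 has 365 days, so 365 − 333 = 32 days remain in 2343.
Full years: 2344: 366; 2345: 365. Sum = 731.
Total: 32 + 731 + 72 = 835 days.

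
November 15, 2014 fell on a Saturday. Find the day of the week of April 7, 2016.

Thursday

Day-of-year of November 15, 2014: 319.
Day-of-year of April 7, 2016: 98.
2014 has 365 days, so 365 − 319 = 46 days remain in 2014.
Full years: 2015: 365. Sum = 365.
Total: 46 + 365 + 98 = 509 days.
509 mod 7 = 5, so 5 days after Saturday is Thursday.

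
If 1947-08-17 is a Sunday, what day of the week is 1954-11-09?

Tuesday

Day-of-year of August 17, 1947: 229.
Day-of-year of November 9, 1954: 313.
1947 has 365 days, so 365 − 229 = 136 days remain in 1947.
Full years: 1948: 366; 1949: 365; 1950: 365; 1951: 365; 1952: 366; 1953: 365. Sum = 2192.
Total: 136 + 2192 + 313 = 2641 days.
2641 mod 7 = 2, so 2 days after Sunday is Tuesday.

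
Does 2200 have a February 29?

No

2200 is not a leap year (divisible by 100 but not 400).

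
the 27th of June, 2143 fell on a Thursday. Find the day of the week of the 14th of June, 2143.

Count forward from the earlier date (June 14, 2143) to the later (June 27, 2143):
Within June 2143: 27 − 14 = 13 days.
13 mod 7 = 6, so 6 days before Thursday is Friday.

Friday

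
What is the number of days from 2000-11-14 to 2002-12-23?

769

November 2000: 30 − 14 = 16 days remain.
Then 24 full months totalling 730 days.
December 1–23, 2002: 23 days.
Total: 16 + 730 + 23 = 769 days.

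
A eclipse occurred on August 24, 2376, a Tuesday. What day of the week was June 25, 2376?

Friday

Count forward from the earlier date (June 25, 2376) to the later (August 24, 2376):
June 2376: 30 − 25 = 5 days remain.
Then July (31): 31 days.
August 1–24, 2376: 24 days.
Total: 5 + 31 + 24 = 60 days.
60 mod 7 = 4, so 4 days before Tuesday is Friday.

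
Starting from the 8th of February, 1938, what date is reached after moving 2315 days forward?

the 11th of June, 1944

Count 2315 days after February 8, 1938:
Day-of-year of February 8, 1938: 39.
Day-of-year of June 11, 1944: 163.
1938 has 365 days, so 365 − 39 = 326 days remain in 1938.
Full years: 1939: 365; 1940: 366; 1941: 365; 1942: 365; 1943: 365. Sum = 1826.
Total: 326 + 1826 + 163 = 2315 days.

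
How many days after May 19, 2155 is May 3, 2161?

2176

Day-of-year of May 19, 2155: 139.
Day-of-year of May 3, 2161: 123.
2155 has 365 days, so 365 − 139 = 226 days remain in 2155.
Full years: 2156: 366; 2157: 365; 2158: 365; 2159: 365; 2160: 366. Sum = 1827.
Total: 226 + 1827 + 123 = 2176 days.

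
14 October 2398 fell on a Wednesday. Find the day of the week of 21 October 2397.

Tuesday

Count forward from the earlier date (October 21, 2397) to the later (October 14, 2398):
October 2397: 31 − 21 = 10 days remain.
Then 11 full months totalling 334 days.
October 1–14, 2398: 14 days.
Total: 10 + 334 + 14 = 358 days.
358 mod 7 = 1, so 1 day before Wednesday is Tuesday.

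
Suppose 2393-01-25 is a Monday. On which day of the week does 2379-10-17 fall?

Wednesday

Count forward from the earlier date (October 17, 2379) to the later (January 25, 2393):
From October 17, 2379 to October 17, 2392: 13 years, of which 4 contain a Feb 29 — 9×365 + 4×366 = 4749 days.
October 2392: 31 − 17 = 14 days remain.
Then November (30), December (31): 30 + 31 = 61 days.
January 1–25, 2393: 25 days.
Residual: 100 days.
Total: 4849 days.
4849 mod 7 = 5, so 5 days before Monday is Wednesday.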